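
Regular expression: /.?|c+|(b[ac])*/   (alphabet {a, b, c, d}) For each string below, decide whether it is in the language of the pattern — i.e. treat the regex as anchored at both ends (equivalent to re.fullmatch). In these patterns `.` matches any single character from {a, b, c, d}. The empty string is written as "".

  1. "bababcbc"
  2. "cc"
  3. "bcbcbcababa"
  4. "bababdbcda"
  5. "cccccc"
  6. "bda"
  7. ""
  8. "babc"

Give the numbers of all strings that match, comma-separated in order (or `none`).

1, 2, 5, 7, 8

1 → match
2 → match
3 → no match
4 → no match
5 → match
6 → no match
7 → match
8 → match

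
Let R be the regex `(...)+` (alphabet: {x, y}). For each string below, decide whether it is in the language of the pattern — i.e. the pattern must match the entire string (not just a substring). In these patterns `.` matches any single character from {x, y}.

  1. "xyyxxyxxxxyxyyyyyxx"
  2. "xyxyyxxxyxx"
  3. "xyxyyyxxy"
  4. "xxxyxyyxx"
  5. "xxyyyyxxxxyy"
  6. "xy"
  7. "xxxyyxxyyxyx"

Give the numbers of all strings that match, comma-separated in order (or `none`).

3, 4, 5, 7

1 → no match
2. "xyxyyxxxyxx" → no match
3. "xyxyyyxxy" → match
4. "xxxyxyyxx" → match
5. "xxyyyyxxxxyy" → match
6. "xy" → no match
7. "xxxyyxxyyxyx" → match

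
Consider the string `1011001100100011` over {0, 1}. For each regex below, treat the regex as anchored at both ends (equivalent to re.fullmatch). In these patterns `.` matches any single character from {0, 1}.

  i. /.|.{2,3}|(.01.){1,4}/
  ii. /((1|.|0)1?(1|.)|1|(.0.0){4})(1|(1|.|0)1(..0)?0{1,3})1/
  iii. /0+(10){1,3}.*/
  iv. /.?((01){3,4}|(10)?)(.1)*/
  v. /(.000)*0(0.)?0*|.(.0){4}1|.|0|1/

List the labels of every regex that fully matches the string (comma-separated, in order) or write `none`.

i

i → match
ii → no match
iii → no match — must start with `0`
iv → no match
v → no match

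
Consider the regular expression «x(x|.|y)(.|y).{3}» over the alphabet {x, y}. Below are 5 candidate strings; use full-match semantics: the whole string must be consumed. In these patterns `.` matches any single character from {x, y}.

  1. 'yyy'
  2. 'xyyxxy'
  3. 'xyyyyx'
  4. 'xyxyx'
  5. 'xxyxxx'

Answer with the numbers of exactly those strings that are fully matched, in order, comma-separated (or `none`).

1 → no match — must start with 'x'
2 → match
3 → match
4 → no match
5 → match

2, 3, 5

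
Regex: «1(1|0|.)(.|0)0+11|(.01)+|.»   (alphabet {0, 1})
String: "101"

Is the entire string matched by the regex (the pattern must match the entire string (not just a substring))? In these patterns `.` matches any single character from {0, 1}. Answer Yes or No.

Yes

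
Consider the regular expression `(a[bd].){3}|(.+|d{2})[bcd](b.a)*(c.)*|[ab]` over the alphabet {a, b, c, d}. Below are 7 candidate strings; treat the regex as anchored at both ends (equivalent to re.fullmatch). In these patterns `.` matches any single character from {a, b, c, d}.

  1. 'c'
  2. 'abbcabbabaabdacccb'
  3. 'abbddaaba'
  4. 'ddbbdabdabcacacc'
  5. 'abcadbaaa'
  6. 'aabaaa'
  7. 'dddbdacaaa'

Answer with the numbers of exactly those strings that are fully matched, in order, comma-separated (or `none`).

1 → no match
2 → match
3 → no match
4 → match
5 → no match
6 → no match
7 → no match

2, 4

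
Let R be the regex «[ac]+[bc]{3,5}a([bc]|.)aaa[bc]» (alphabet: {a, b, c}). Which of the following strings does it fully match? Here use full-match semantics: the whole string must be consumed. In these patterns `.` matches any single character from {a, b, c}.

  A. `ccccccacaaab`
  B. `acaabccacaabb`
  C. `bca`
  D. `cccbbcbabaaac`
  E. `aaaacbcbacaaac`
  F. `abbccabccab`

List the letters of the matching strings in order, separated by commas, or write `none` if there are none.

A, D, E

A → match
B → no match
C → no match
D → match
E → match
F → no match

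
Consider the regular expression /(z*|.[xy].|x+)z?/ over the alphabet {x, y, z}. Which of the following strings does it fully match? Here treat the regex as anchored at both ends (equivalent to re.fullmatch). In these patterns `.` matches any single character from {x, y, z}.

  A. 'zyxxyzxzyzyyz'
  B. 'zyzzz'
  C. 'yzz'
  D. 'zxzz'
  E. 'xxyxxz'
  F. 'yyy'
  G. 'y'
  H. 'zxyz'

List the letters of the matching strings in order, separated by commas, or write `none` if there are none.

A → no match
B → no match
C → no match
D → match
E → no match
F → match
G → no match
H → match

D, F, H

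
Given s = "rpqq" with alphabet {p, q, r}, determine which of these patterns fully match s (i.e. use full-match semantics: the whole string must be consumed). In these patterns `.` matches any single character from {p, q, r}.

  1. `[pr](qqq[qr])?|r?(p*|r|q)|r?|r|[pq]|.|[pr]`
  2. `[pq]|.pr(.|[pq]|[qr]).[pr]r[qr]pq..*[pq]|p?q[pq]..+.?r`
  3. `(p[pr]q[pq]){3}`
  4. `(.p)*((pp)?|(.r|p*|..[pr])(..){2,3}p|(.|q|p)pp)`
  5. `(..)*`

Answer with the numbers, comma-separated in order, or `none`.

1 → no match
2 → no match
3 → no match — must start with "p"
4 → no match
5 → match

5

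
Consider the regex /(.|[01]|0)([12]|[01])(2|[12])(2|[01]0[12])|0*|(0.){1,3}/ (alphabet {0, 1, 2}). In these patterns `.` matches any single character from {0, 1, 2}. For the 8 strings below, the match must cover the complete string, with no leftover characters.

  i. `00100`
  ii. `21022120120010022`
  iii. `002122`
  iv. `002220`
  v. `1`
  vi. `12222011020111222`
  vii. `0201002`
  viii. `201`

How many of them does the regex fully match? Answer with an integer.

0

i. `00100` → no match
ii → no match
iii. `002122` → no match
iv. `002220` → no match
v. `1` → no match
vi → no match
vii. `0201002` → no match
viii. `201` → no match
Total matched: 0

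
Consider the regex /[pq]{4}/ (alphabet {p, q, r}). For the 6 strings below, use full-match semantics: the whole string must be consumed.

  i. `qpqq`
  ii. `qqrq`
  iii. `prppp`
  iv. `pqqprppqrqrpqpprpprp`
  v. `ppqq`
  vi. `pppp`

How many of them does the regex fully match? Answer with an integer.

3

i → match
ii → no match
iii → no match
iv → no match
v → match
vi → match
Total matched: 3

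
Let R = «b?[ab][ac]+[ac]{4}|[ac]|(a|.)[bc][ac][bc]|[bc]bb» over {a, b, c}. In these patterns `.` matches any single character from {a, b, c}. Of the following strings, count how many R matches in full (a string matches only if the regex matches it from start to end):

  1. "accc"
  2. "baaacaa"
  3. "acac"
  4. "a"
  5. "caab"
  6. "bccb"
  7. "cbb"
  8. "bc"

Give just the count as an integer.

6

1 → match
2 → match
3 → match
4 → match
5 → no match
6 → match
7 → match
8 → no match
Total matched: 6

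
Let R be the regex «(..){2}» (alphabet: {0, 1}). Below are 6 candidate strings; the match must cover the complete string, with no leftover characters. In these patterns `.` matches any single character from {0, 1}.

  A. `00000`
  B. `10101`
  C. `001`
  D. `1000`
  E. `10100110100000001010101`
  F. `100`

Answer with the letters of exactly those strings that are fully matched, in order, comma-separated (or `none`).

D

A → no match
B → no match
C → no match
D → match
E → no match
F → no match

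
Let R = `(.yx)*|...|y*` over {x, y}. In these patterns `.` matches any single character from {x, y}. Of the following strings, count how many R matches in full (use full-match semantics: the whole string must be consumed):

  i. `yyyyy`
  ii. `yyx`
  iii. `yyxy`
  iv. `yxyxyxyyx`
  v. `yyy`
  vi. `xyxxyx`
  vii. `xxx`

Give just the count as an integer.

i → match
ii → match
iii → no match
iv → no match
v → match
vi → match
vii → match
Total matched: 5

5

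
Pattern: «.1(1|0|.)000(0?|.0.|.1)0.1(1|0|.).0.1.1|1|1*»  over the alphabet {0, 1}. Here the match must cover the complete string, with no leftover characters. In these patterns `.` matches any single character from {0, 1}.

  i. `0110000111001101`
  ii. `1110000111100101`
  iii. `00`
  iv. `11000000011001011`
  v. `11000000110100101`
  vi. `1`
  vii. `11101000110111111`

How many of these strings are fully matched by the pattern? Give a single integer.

i → match
ii → match
iii → no match
iv → no match
v → match
vi → match
vii → no match
Total matched: 4

4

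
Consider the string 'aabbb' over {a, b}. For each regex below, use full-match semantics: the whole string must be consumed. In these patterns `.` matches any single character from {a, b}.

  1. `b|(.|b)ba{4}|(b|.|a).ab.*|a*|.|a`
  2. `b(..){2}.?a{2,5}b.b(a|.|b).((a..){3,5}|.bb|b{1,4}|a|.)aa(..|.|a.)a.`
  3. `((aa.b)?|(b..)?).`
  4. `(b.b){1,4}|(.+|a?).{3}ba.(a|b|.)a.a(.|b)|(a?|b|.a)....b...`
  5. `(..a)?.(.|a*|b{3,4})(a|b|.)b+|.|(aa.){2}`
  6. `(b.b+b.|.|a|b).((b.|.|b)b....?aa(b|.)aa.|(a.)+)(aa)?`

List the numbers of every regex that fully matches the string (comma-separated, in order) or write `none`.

1 → no match
2 → no match — must start with 'b'
3 → match
4 → no match
5 → match
6 → no match

3, 5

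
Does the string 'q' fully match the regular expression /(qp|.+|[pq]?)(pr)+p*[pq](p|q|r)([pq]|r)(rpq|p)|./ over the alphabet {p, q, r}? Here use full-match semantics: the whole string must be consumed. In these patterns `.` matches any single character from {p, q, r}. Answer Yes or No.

Yes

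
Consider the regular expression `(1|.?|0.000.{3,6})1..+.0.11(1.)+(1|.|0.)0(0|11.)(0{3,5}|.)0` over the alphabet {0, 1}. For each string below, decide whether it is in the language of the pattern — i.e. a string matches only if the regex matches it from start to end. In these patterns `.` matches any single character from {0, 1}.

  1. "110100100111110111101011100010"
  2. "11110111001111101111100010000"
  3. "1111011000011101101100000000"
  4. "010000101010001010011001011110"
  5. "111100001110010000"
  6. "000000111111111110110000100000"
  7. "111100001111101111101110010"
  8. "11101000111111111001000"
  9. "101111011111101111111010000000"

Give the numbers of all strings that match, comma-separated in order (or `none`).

5, 7, 9

1 → no match
2 → no match
3 → no match
4 → no match
5 → match
6 → no match
7 → match
8 → no match
9 → match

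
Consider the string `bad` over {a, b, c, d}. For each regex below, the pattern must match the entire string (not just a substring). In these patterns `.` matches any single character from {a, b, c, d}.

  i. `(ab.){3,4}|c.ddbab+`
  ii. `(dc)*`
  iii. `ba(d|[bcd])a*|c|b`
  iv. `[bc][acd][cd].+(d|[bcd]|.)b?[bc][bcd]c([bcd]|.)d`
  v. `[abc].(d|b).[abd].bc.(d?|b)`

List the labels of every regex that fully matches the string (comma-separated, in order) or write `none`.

i → no match
ii → no match
iii → match
iv → no match
v → no match

iii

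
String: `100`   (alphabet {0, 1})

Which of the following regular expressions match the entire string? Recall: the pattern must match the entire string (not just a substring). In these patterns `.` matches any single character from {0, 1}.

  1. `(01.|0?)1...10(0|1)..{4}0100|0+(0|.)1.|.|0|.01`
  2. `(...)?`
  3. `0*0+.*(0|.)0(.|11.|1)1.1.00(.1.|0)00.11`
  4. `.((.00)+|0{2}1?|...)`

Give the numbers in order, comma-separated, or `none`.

2, 4

1 → no match
2 → match
3 → no match — must end with `11`
4 → match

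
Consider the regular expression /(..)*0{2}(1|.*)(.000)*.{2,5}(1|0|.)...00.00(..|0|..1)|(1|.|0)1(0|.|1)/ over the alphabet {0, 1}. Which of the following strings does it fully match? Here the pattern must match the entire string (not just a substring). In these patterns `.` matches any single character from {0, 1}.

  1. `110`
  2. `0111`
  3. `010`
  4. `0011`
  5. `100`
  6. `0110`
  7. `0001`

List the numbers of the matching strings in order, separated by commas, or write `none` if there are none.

1 → match
2 → no match
3 → match
4 → no match
5 → no match
6 → no match
7 → no match

1, 3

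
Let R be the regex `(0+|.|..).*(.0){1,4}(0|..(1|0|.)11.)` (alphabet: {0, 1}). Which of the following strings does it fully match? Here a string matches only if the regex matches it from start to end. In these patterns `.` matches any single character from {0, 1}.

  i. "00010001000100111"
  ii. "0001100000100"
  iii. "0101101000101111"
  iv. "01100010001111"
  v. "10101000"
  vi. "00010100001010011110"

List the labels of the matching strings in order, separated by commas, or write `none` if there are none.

i, ii, iii, iv, v, vi

i → match
ii → match
iii → match
iv → match
v → match
vi → match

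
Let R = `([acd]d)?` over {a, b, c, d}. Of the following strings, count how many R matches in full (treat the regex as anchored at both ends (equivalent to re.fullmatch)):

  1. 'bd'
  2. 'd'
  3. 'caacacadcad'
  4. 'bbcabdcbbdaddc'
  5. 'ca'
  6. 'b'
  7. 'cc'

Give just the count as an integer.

1 → no match
2 → no match
3 → no match
4 → no match
5 → no match
6 → no match
7 → no match
Total matched: 0

0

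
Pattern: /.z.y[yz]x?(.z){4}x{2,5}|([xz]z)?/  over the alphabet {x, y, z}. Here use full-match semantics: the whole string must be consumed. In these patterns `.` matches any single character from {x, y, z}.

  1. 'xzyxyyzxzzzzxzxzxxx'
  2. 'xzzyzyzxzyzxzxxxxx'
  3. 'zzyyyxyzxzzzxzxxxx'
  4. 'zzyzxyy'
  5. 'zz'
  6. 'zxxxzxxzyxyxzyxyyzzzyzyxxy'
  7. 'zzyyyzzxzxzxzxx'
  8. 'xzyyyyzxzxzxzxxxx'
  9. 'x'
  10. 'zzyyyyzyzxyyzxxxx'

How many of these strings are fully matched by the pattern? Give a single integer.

1 → no match
2 → match
3 → match
4 → no match
5 → match
6 → no match
7 → match
8 → match
9 → no match
10 → no match
Total matched: 5

5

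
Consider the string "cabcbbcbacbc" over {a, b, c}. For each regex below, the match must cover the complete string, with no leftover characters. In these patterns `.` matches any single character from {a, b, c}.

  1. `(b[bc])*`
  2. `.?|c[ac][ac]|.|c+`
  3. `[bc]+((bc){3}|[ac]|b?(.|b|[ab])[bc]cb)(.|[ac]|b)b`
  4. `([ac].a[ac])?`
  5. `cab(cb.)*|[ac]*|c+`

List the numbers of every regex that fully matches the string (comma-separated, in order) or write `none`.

5

1 → no match
2 → no match
3 → no match — must end with "b"
4 → no match
5 → match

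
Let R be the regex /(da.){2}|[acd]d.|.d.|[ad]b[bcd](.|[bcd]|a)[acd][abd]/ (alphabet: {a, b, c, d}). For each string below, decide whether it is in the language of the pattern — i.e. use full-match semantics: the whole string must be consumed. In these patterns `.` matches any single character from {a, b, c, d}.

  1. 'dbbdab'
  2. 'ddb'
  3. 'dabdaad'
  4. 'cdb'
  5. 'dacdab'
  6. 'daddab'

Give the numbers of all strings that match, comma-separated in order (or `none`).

1, 2, 4, 5, 6

1 → match
2 → match
3 → no match
4 → match
5 → match
6 → match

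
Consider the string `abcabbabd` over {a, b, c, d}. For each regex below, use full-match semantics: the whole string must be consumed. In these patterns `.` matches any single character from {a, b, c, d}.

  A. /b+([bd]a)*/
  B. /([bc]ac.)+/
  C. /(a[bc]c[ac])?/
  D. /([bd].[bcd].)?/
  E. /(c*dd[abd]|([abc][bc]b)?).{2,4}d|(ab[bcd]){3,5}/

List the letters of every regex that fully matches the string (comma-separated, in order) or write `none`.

E

A → no match — must start with `b`
B → no match
C → no match
D → no match
E → match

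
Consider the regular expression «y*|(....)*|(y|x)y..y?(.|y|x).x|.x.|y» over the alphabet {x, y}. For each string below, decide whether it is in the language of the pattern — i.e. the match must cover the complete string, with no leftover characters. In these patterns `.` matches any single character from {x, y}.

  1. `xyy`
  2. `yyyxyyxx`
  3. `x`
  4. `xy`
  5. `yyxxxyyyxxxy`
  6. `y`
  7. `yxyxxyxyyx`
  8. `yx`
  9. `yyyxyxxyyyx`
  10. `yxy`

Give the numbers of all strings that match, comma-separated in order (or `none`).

2, 5, 6, 10

1 → no match
2 → match
3 → no match
4 → no match
5 → match
6 → match
7 → no match
8 → no match
9 → no match
10 → match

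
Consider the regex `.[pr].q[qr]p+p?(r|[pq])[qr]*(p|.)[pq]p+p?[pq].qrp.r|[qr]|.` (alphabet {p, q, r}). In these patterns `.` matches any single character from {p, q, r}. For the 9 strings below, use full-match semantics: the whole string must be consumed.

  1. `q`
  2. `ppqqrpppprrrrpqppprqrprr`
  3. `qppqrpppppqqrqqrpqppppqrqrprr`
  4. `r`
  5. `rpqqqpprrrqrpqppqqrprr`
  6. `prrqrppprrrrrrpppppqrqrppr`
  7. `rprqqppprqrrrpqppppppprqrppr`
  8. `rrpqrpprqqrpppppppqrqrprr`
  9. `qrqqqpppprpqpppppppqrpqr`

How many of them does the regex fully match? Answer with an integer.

1 → match
2 → match
3 → match
4 → match
5 → match
6 → match
7 → match
8 → match
9 → match
Total matched: 9

9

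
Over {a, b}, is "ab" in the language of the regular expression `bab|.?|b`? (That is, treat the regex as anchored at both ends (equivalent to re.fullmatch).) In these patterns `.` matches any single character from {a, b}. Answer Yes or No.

No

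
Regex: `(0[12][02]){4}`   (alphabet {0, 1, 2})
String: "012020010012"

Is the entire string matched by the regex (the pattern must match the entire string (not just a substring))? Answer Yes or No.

Yes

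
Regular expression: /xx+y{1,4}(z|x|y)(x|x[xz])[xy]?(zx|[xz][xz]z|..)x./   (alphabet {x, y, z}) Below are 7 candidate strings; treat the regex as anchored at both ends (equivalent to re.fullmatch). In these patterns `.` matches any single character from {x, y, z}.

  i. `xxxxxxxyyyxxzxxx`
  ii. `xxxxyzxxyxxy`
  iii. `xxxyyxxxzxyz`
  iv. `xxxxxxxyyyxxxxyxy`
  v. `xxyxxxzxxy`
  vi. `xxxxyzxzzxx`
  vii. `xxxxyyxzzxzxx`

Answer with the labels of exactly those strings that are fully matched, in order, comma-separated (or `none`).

i → match
ii. `xxxxyzxxyxxy` → match
iii. `xxxyyxxxzxyz` → no match
iv → match
v. `xxyxxxzxxy` → match
vi. `xxxxyzxzzxx` → match
vii → match

i, ii, iv, v, vi, vii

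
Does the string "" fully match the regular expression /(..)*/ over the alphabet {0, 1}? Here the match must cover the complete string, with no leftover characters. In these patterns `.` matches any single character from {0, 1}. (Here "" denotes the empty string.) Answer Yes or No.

Yes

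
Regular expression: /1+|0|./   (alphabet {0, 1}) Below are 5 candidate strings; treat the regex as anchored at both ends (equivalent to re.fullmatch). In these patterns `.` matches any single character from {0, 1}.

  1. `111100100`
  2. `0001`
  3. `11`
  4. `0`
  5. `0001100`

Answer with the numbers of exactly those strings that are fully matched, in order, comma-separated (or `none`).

1 → no match
2 → no match
3 → match
4 → match
5 → no match

3, 4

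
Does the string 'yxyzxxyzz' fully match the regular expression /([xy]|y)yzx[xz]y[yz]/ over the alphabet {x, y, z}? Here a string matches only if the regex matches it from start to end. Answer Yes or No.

No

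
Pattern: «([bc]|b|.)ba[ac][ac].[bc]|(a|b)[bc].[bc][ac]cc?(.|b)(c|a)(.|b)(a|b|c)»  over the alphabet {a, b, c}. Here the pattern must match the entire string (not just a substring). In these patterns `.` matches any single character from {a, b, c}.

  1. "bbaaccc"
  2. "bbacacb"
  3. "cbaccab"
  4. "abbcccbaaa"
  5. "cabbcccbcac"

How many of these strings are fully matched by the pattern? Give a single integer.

1. "bbaaccc" → match
2. "bbacacb" → match
3. "cbaccab" → match
4. "abbcccbaaa" → match
5. "cabbcccbcac" → no match
Total matched: 4

4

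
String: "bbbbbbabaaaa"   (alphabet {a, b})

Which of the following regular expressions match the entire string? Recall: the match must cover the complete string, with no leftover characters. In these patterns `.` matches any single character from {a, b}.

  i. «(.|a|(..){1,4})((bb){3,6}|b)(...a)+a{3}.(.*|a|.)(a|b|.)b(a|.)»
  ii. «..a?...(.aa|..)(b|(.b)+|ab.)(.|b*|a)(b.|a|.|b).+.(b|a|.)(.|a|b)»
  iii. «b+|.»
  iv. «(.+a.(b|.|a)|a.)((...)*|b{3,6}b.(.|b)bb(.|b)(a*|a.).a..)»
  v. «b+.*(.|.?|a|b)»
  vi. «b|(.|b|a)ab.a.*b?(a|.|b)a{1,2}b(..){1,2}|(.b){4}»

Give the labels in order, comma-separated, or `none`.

iv, v

i → no match
ii → no match
iii → no match
iv → match
v → match
vi → no match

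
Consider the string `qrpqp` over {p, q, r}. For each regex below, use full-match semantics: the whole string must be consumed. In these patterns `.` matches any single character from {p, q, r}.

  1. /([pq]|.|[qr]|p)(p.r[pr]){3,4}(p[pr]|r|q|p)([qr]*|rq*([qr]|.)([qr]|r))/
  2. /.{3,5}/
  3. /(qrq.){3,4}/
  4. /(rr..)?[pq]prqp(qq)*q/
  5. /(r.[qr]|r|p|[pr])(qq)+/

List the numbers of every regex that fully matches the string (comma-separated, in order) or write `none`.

2

1 → no match
2 → match
3 → no match — must start with `qrq`
4 → no match — must end with `q`
5 → no match — must end with `qq`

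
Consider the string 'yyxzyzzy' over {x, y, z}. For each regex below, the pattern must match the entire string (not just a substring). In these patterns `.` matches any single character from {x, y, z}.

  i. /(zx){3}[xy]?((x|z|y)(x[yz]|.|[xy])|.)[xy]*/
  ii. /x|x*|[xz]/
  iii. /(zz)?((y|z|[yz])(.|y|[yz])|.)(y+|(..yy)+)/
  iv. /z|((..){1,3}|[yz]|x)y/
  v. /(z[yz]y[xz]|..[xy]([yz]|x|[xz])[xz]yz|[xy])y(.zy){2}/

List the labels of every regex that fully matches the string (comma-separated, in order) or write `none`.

i → no match — must start with 'zx'
ii → no match
iii → no match
iv → no match
v → match

v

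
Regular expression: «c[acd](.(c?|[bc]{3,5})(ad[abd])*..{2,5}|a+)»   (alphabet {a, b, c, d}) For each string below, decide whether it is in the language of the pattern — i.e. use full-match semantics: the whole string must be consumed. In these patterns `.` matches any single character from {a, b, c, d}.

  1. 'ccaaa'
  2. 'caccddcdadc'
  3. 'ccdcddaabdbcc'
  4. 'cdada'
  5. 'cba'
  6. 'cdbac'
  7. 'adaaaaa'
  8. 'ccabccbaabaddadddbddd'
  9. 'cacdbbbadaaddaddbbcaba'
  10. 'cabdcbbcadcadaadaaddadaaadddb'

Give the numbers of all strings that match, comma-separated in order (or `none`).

1 → match
2 → no match
3 → no match
4 → no match
5 → no match
6 → no match
7 → no match — must start with 'c'
8 → no match
9 → no match
10 → no match

1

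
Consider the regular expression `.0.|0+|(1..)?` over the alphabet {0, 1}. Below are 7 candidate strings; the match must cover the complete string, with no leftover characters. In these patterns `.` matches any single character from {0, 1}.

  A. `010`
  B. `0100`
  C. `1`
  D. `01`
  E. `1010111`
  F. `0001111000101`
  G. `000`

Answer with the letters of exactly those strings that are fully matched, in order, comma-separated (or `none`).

G

A. `010` → no match
B. `0100` → no match
C. `1` → no match
D. `01` → no match
E. `1010111` → no match
F → no match
G. `000` → match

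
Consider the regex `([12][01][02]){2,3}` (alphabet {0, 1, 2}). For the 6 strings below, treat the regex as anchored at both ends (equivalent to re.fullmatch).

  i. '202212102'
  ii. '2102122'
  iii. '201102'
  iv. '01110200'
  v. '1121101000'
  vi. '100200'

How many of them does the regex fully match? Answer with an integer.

i → match
ii → no match
iii → no match
iv → no match
v → no match
vi → match
Total matched: 2

2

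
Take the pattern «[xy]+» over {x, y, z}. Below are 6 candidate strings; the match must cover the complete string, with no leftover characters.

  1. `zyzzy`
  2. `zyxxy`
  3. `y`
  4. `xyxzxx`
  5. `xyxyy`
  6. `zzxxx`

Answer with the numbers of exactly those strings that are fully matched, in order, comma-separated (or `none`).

3, 5

1 → no match
2 → no match
3 → match
4 → no match
5 → match
6 → no match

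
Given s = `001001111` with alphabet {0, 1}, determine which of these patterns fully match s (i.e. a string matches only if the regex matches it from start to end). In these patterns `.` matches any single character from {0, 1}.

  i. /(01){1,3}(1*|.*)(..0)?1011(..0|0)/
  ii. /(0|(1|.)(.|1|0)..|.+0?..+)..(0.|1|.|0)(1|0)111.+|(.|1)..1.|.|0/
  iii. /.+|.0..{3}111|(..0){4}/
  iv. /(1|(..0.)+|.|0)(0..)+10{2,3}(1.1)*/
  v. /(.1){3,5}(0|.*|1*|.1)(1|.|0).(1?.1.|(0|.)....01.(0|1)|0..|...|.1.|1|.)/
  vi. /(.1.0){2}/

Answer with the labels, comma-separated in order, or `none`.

i → no match — must start with `01`
ii → match
iii → match
iv → no match
v → no match
vi → no match — must end with `0`

ii, iii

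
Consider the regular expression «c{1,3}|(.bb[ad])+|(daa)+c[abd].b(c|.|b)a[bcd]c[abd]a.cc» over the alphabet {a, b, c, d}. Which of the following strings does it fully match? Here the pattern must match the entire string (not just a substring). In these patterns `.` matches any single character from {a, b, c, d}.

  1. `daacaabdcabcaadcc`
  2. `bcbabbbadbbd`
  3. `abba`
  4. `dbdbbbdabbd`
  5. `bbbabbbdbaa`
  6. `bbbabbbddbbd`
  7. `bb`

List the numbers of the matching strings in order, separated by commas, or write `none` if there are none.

1 → no match
2 → no match
3 → match
4 → no match
5 → no match
6 → match
7 → no match

3, 6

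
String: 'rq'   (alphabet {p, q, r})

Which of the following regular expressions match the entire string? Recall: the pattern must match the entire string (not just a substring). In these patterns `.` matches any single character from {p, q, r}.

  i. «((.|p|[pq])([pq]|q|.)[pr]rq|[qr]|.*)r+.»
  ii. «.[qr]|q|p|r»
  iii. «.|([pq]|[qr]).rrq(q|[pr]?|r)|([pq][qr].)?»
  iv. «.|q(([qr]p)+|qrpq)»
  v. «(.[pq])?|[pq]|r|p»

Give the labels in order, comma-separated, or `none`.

i → match
ii → match
iii → no match
iv → no match
v → match

i, ii, v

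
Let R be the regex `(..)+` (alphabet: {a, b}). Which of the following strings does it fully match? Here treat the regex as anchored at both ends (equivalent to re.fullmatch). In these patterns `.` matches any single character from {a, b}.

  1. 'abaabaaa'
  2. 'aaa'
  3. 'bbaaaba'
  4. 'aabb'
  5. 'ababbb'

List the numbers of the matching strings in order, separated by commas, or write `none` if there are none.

1 → match
2 → no match
3 → no match
4 → match
5 → match

1, 4, 5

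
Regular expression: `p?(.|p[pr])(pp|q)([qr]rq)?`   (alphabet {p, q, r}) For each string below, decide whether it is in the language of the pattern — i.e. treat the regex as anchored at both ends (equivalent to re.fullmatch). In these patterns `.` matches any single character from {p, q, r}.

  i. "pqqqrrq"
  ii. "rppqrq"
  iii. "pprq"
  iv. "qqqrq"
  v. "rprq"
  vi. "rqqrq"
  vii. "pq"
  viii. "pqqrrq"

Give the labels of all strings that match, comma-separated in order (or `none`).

ii, iii, iv, vi, vii, viii

i → no match
ii → match
iii → match
iv → match
v → no match
vi → match
vii → match
viii → match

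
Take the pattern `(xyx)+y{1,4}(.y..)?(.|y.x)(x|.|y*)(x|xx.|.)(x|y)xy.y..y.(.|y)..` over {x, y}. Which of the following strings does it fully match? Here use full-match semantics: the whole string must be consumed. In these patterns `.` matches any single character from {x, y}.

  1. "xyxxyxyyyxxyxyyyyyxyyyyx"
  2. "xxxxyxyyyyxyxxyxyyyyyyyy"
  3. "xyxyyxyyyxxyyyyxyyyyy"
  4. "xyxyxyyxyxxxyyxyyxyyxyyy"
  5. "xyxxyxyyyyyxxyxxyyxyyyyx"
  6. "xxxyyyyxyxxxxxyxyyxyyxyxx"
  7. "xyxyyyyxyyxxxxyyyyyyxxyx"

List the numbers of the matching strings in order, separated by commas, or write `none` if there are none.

1 → no match
2 → no match — must start with "xyx"
3 → match
4 → no match
5 → no match
6 → no match — must start with "xyx"
7 → match

3, 7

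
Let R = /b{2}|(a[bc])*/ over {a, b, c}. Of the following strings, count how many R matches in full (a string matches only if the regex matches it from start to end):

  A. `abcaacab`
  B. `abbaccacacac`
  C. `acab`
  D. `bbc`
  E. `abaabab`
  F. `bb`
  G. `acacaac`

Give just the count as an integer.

2

A → no match
B → no match
C → match
D → no match
E → no match
F → match
G → no match
Total matched: 2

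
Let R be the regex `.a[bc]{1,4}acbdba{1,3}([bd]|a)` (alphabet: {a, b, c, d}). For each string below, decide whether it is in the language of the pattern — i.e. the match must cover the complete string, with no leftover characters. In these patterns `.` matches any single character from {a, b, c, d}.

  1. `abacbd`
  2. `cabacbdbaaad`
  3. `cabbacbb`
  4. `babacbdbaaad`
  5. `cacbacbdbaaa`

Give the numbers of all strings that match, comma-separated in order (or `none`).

2, 4, 5

1. `abacbd` → no match
2. `cabacbdbaaad` → match
3. `cabbacbb` → no match
4. `babacbdbaaad` → match
5. `cacbacbdbaaa` → match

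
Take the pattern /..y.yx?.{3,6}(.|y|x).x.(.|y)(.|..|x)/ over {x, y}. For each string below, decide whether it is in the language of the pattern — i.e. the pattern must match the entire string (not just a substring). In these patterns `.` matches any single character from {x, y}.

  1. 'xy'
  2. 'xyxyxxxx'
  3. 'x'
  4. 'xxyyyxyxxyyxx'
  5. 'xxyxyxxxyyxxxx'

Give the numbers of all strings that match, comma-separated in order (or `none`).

5

1 → no match
2 → no match
3 → no match
4 → no match
5 → match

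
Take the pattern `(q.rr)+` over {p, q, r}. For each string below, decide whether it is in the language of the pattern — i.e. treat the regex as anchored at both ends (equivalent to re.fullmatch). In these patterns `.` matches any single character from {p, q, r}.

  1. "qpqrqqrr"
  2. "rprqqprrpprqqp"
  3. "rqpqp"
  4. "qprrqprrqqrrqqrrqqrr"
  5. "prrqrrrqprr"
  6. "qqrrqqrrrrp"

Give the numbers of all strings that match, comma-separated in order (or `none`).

4

1. "qpqrqqrr" → no match
2 → no match — must start with "q"
3. "rqpqp" → no match — must start with "q"
4 → match
5. "prrqrrrqprr" → no match — must start with "q"
6. "qqrrqqrrrrp" → no match — must end with "rr"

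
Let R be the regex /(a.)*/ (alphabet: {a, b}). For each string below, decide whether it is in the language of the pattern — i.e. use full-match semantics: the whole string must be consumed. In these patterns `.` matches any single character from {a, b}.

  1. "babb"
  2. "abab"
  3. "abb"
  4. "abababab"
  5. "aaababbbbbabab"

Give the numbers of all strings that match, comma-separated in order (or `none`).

1. "babb" → no match
2. "abab" → match
3. "abb" → no match
4. "abababab" → match
5 → no match

2, 4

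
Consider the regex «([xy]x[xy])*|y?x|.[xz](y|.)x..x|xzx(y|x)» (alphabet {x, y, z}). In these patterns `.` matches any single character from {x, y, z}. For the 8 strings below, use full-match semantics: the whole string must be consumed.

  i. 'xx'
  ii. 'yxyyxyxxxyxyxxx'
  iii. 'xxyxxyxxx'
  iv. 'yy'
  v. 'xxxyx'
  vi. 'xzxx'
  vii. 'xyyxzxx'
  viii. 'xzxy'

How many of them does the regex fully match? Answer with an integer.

i. 'xx' → no match
ii → match
iii. 'xxyxxyxxx' → match
iv. 'yy' → no match
v. 'xxxyx' → no match
vi. 'xzxx' → match
vii. 'xyyxzxx' → no match
viii. 'xzxy' → match
Total matched: 4

4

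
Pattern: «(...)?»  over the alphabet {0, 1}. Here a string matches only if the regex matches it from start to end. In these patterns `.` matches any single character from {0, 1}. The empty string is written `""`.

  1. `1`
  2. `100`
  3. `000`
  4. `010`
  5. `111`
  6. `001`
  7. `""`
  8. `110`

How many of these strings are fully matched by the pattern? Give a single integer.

7

1. `1` → no match
2. `100` → match
3. `000` → match
4. `010` → match
5. `111` → match
6. `001` → match
7. `""` → match
8. `110` → match
Total matched: 7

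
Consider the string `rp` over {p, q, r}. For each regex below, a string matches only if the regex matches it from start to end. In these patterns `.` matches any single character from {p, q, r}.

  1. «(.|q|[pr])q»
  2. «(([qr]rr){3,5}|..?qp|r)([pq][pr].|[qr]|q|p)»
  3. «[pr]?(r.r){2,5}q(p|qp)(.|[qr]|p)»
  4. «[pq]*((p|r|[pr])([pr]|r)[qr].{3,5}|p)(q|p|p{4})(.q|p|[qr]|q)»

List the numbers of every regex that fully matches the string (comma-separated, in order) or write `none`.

2

1 → no match — must end with `q`
2 → match
3 → no match
4 → no match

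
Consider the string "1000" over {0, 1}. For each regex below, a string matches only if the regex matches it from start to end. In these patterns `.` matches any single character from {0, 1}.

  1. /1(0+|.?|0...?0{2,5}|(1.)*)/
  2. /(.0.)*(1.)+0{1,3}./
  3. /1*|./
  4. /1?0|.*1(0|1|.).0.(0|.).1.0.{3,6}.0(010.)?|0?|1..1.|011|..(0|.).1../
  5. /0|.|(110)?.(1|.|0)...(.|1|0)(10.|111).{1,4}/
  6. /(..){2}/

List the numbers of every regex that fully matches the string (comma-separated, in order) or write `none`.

1 → match
2 → match
3 → no match
4 → no match
5 → no match
6 → match

1, 2, 6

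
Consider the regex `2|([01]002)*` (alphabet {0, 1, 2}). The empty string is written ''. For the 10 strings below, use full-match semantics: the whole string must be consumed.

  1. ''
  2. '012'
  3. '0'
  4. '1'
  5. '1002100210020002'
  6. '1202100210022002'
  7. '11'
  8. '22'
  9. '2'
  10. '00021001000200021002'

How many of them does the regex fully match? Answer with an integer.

3

1 → match
2 → no match
3 → no match
4 → no match
5 → match
6 → no match
7 → no match
8 → no match
9 → match
10 → no match
Total matched: 3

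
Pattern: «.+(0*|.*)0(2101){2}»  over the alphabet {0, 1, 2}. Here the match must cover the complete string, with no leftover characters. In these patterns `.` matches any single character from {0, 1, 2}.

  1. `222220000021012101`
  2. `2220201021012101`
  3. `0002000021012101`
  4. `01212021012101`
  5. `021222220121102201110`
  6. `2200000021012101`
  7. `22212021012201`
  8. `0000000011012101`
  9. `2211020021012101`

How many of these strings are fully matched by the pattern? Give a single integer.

1 → match
2 → match
3 → match
4 → match
5 → no match — must end with `2101`
6 → match
7 → no match — must end with `2101`
8 → no match
9 → match
Total matched: 6

6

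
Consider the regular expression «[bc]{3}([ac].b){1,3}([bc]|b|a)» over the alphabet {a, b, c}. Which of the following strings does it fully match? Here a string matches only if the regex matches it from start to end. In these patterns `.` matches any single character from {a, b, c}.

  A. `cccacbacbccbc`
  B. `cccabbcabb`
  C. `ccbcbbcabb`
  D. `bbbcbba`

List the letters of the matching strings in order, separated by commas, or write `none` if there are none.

A, B, C, D

A → match
B. `cccabbcabb` → match
C. `ccbcbbcabb` → match
D. `bbbcbba` → match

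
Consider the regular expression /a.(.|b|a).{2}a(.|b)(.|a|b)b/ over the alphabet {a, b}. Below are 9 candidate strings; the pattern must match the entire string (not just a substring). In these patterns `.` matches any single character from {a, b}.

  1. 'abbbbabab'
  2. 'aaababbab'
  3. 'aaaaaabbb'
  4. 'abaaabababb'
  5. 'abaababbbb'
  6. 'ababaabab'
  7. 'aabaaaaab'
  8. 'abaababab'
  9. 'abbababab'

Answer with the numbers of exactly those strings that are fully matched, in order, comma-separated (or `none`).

1. 'abbbbabab' → match
2. 'aaababbab' → no match
3. 'aaaaaabbb' → match
4. 'abaaabababb' → no match
5. 'abaababbbb' → no match
6. 'ababaabab' → match
7. 'aabaaaaab' → match
8. 'abaababab' → match
9. 'abbababab' → match

1, 3, 6, 7, 8, 9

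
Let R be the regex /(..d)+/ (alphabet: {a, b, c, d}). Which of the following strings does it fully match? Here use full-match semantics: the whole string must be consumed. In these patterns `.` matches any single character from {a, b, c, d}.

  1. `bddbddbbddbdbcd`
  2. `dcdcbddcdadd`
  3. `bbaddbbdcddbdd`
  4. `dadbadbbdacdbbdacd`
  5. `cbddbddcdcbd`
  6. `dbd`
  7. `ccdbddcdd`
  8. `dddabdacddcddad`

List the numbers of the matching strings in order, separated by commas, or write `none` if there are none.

1, 2, 4, 5, 6, 7, 8

1 → match
2 → match
3 → no match
4 → match
5 → match
6 → match
7 → match
8 → match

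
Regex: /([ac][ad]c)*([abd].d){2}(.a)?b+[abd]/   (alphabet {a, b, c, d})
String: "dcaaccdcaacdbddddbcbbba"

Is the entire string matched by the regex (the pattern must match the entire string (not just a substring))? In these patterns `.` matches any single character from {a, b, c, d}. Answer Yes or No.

No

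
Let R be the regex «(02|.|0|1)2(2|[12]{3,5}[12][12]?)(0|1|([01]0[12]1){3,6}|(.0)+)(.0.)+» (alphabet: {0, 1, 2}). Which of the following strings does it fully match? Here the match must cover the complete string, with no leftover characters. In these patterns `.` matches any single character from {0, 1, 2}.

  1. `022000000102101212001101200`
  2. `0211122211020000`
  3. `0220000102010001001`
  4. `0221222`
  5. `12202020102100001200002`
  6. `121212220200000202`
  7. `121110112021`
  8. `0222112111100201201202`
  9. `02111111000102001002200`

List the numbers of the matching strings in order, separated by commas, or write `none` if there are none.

2, 3, 6, 8, 9

1 → no match
2 → match
3 → match
4 → no match
5 → no match
6 → match
7 → no match
8 → match
9 → match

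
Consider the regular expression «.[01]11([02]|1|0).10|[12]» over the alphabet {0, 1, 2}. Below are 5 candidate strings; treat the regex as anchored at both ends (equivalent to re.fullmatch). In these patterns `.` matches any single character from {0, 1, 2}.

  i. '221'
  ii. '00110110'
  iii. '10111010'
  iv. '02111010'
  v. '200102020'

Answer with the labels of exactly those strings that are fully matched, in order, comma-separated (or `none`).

i. '221' → no match
ii. '00110110' → match
iii. '10111010' → match
iv. '02111010' → no match
v. '200102020' → no match

ii, iii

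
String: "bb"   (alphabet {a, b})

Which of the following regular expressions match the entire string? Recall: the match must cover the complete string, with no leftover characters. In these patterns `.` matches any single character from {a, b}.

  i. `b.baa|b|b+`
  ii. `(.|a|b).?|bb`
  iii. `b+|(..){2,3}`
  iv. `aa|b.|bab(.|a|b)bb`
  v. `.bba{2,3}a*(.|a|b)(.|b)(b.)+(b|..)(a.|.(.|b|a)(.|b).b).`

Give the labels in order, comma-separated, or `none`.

i, ii, iii, iv

i → match
ii → match
iii → match
iv → match
v → no match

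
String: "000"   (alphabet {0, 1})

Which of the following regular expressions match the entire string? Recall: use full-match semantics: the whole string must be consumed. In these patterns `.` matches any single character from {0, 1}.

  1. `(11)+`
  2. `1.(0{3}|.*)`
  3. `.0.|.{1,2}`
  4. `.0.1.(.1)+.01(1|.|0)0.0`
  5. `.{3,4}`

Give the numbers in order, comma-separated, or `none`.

3, 5

1 → no match — must start with "11"
2 → no match — must start with "1"
3 → match
4 → no match
5 → match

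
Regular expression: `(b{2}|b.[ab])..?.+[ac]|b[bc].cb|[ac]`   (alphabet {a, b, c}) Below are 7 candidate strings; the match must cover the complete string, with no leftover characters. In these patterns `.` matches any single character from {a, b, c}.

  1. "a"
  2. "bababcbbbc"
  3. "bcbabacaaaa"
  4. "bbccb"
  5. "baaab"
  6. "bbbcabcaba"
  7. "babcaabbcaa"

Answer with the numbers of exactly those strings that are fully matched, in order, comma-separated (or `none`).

1. "a" → match
2. "bababcbbbc" → match
3. "bcbabacaaaa" → match
4. "bbccb" → match
5. "baaab" → no match
6. "bbbcabcaba" → match
7. "babcaabbcaa" → match

1, 2, 3, 4, 6, 7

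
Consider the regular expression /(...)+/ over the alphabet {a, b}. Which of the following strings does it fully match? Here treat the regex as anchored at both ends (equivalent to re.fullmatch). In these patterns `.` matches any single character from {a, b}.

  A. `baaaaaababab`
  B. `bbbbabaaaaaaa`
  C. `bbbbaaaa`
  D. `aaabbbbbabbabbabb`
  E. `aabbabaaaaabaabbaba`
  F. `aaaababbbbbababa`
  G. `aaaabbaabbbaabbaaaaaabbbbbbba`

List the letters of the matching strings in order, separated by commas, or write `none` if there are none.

A. `baaaaaababab` → match
B → no match
C. `bbbbaaaa` → no match
D → no match
E → no match
F → no match
G → no match

A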